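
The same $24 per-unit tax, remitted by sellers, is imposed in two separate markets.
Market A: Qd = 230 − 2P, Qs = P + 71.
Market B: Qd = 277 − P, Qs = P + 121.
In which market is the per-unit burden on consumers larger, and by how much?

Market A: pre-tax P* = $53, Q* = 124; post-tax Q = 108; per-unit burden on consumers = $8.
Market B: pre-tax P* = $78, Q* = 199; post-tax Q = 187; per-unit burden on consumers = $12.
Difference: $8 vs $12 → market B is larger by $4.

Market B, by $4.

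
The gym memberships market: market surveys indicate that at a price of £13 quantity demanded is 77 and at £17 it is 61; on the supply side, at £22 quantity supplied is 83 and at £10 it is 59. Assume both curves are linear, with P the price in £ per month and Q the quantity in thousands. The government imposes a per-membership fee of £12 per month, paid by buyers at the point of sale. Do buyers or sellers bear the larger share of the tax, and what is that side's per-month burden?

Sellers bear the larger share: £8 per month.

Demand slope: (61 − 77)/(17 − 13) = -4, so Qd = 129 − 4P.
Supply slope: (59 − 83)/(10 − 22) = 2, so Qs = 2P + 39.
Without the tax, 129 − 4P = 2P + 39 gives 6P = 90, so P* = £15 and Q* = 69.
With the tax collected from buyers, demand (in seller-price terms) shifts: Qd = 129 − 4(P + 12).
Solving gives Q = 53 with buyers paying £19 and sellers receiving £7 (the £12 wedge).
Per-month burden: buyers £4, sellers £8.
Sellers take the larger share because supply is less price-elastic here (demand slope 4 vs supply slope 2).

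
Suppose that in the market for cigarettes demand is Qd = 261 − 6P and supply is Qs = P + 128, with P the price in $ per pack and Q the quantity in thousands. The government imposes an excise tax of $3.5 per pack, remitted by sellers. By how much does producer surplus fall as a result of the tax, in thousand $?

Before the tax: set 261 − 6P = P + 128 → P* = $19, Q* = 147.
With the tax collected from sellers, supply shifts: Qs = (P − 3.5) + 128.
Solving gives Q = 144 with buyers paying $19.5 and sellers receiving $16 (the $3.5 wedge).
ΔPS is the trapezoid between Q = 144 and Q = 147 of height $3: ½ · (147 + 144) · 3 = $436.5.

Producer surplus falls by $436.5 thousand.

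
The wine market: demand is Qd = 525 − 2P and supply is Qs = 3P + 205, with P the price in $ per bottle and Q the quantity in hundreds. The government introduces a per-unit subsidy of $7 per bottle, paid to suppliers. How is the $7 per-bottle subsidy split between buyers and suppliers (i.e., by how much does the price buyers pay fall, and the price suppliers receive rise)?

Without the subsidy, 525 − 2P = 3P + 205 gives 5P = 320, so P* = $64 and Q* = 397.
With a per-unit subsidy paid to suppliers, each receives P + 7 per unit sold, so supply becomes Qs = 3(P + 7) + 205.
Solving gives Q = 405.4 with buyers paying $59.8 and suppliers receiving $66.8 (the $7 wedge).
Gain to buyers: $4.2; to suppliers: $2.8. (They sum to $7.)

Buyers gain $4.2 per bottle; suppliers gain $2.8 per bottle.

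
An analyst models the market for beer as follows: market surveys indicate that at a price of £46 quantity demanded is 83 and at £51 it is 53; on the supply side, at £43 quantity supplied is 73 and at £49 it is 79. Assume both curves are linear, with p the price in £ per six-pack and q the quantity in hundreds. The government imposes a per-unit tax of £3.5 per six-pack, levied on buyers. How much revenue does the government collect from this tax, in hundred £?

Demand slope: (53 − 83)/(51 − 46) = -6, so qd = 359 − 6p.
Supply slope: (79 − 73)/(49 − 43) = 1, so qs = p + 30.
Before the tax: set 359 − 6p = p + 30 → p* = £47, q* = 77.
With the tax collected from buyers, demand (in seller-price terms) shifts: qd = 359 − 6(p + 3.5).
Solving gives q = 74 with buyers paying £47.5 and suppliers receiving £44 (the £3.5 wedge).
Revenue = t · Q = 3.5 · 74 = £259.

Tax revenue = £259 hundred.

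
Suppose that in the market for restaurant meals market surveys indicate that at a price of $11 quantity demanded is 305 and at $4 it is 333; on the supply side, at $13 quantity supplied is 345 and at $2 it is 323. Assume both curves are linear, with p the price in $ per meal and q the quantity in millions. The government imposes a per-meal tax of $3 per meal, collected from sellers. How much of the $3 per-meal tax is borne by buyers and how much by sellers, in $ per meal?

Demand slope: (333 − 305)/(4 − 11) = -4, so qd = 349 − 4p.
Supply slope: (323 − 345)/(2 − 13) = 2, so qs = 2p + 319.
Without the tax, 349 − 4p = 2p + 319 gives 6p = 30, so p* = $5 and q* = 329.
With the tax collected from sellers, supply shifts: qs = 2(p − 3) + 319.
Solving gives q = 325 with buyers paying $6 and sellers receiving $3 (the $3 wedge).
Burden on buyers: $1; on sellers: $2. (They sum to $3.)
The less price-elastic side of the market bears the larger share of a per-unit tax.

Buyers bear $1 per meal; sellers bear $2 per meal.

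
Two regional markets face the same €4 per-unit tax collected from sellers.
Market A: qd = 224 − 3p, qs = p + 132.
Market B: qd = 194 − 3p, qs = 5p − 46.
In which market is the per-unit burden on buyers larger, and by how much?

Market A: pre-tax p* = €23, q* = 155; post-tax q = 152; per-unit burden on buyers = €1.
Market B: pre-tax p* = €30, q* = 104; post-tax q = 96.5; per-unit burden on buyers = €2.5.
Difference: €1 vs €2.5 → market B is larger by €1.5.

Market B, by €1.5.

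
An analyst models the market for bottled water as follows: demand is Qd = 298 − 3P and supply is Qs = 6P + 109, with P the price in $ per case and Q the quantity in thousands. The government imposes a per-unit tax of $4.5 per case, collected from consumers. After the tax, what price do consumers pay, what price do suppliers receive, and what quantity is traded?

Consumers pay $24; suppliers receive $19.5; quantity = 226.

Without the tax, 298 − 3P = 6P + 109 gives 9P = 189, so P* = $21 and Q* = 235.
With the tax collected from consumers, demand (in seller-price terms) shifts: Qd = 298 − 3(P + 4.5).
New equilibrium: consumers pay $24, suppliers receive $19.5, Q = 226. (Wedge: Pb − Ps = 4.5.)
The less price-elastic side of the market bears the larger share of a per-unit tax.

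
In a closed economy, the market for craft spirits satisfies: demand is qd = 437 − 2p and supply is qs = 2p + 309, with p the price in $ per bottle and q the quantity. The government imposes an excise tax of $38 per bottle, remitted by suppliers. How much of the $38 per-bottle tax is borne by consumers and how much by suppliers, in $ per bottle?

Consumers bear $19 per bottle; suppliers bear $19 per bottle.

Before the tax: set 437 − 2p = 2p + 309 → p* = $32, q* = 373.
With the tax collected from suppliers, supply shifts: qs = 2(p − 38) + 309.
New equilibrium: consumers pay $51, suppliers receive $13, q = 335. (Wedge: pb − ps = 38.)
Burden on consumers: $19; on suppliers: $19. (They sum to $38.)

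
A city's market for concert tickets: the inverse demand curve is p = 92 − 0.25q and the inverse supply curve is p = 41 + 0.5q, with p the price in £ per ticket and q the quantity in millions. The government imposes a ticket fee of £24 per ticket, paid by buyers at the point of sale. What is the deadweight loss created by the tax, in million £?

Deadweight loss = £384 million.

Rewrite in direct form: qd = 368 − 4p and qs = 2p − 82.
Without the tax, 368 − 4p = 2p − 82 gives 6p = 450, so p* = £75 and q* = 68.
With the tax collected from buyers, demand (in seller-price terms) shifts: qd = 368 − 4(p + 24).
New equilibrium: buyers pay £83, sellers receive £59, q = 36. (Wedge: pb − ps = 24.)
Quantity falls by |ΔQ| = |68 − 36| = 32.
DWL = ½ · t · |ΔQ| = ½ · 24 · 32 = £384.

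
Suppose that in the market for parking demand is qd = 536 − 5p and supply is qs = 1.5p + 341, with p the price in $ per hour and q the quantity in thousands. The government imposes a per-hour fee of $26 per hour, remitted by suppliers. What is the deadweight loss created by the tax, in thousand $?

Deadweight loss = $390 thousand.

Without the tax, 536 − 5p = 1.5p + 341 gives 6.5p = 195, so p* = $30 and q* = 386.
With the tax collected from suppliers, supply shifts: qs = 1.5(p − 26) + 341.
Solving gives q = 356 with consumers paying $36 and suppliers receiving $10 (the $26 wedge).
Quantity falls by |ΔQ| = |386 − 356| = 30.
DWL = ½ · t · |ΔQ| = ½ · 26 · 30 = $390.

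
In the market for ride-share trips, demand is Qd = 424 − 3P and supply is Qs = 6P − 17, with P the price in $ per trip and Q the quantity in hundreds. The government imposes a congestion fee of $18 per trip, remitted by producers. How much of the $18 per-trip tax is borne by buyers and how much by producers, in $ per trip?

Buyers bear $12 per trip; producers bear $6 per trip.

Before the tax: set 424 − 3P = 6P − 17 → P* = $49, Q* = 277.
With the tax collected from producers, supply shifts: Qs = 6(P − 18) − 17.
New equilibrium: buyers pay $61, producers receive $43, Q = 241. (Wedge: Pb − Ps = 18.)
Burden on buyers: $12; on producers: $6. (They sum to $18.)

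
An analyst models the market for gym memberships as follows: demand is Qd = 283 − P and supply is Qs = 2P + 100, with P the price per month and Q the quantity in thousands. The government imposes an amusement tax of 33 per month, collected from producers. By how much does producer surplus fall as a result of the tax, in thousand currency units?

Producer surplus falls by 2321 thousand.

Before the tax: set 283 − P = 2P + 100 → P* = 61, Q* = 222.
With the tax collected from producers, supply shifts: Qs = 2(P − 33) + 100.
Solving gives Q = 200 with buyers paying 83 and producers receiving 50 (the 33 wedge).
ΔPS is the trapezoid between Q = 200 and Q = 222 of height 11: ½ · (222 + 200) · 11 = 2321.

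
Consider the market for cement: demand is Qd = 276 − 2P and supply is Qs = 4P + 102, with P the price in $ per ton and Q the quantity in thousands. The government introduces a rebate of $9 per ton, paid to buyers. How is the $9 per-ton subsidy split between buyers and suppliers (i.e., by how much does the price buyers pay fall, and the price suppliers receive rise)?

Buyers gain $6 per ton; suppliers gain $3 per ton.

Before the subsidy: set 276 − 2P = 4P + 102 → P* = $29, Q* = 218.
With a per-unit subsidy paid to buyers, each effectively pays P − 9, so demand becomes Qd = 276 − 2(P − 9).
Solving gives Q = 230 with buyers paying $23 and suppliers receiving $32 (the $9 wedge).
Gain to buyers: $6; to suppliers: $3. (They sum to $9.)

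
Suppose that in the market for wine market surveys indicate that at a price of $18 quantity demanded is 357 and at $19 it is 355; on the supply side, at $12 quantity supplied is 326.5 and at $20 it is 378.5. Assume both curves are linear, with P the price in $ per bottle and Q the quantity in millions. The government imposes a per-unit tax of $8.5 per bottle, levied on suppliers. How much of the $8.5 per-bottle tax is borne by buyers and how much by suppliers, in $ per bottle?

Buyers bear $6.5 per bottle; suppliers bear $2 per bottle.

Demand slope: (355 − 357)/(19 − 18) = -2, so Qd = 393 − 2P.
Supply slope: (378.5 − 326.5)/(20 − 12) = 6.5, so Qs = 6.5P + 248.5.
Without the tax, 393 − 2P = 6.5P + 248.5 gives 8.5P = 144.5, so P* = $17 and Q* = 359.
With the tax collected from suppliers, supply shifts: Qs = 6.5(P − 8.5) + 248.5.
Solving gives Q = 346 with buyers paying $23.5 and suppliers receiving $15 (the $8.5 wedge).
Burden on buyers: $6.5; on suppliers: $2. (They sum to $8.5.)
The less price-elastic side of the market bears the larger share of a per-unit tax.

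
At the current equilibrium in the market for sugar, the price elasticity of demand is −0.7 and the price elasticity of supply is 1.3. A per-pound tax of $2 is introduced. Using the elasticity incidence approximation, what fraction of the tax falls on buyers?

Buyers' share ≈ 0.65.

Incidence ratio: buyers' share ≈ εs / (εs + |εd|) = 1.3 / (1.3 + 0.7) = 0.65.
Supply is the more elastic side, so buyers bear the larger share.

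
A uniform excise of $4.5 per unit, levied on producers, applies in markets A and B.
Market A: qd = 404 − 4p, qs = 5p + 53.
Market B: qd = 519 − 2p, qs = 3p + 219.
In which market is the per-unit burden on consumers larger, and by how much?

Market B, by $0.2.

Market A: pre-tax p* = $39, q* = 248; post-tax q = 238; per-unit burden on consumers = $2.5.
Market B: pre-tax p* = $60, q* = 399; post-tax q = 393.6; per-unit burden on consumers = $2.7.
Difference: $2.5 vs $2.7 → market B is larger by $0.2.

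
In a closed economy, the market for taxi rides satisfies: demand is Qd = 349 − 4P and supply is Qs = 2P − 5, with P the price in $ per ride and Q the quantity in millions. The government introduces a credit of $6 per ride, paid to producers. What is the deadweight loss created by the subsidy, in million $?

Before the subsidy: set 349 − 4P = 2P − 5 → P* = $59, Q* = 113.
With a per-unit subsidy paid to producers, each receives P + 6 per unit sold, so supply becomes Qs = 2(P + 6) − 5.
New equilibrium: buyers pay $57, producers receive $63, Q = 121. (Wedge: Pb − Ps = −6.)
Quantity rises by |ΔQ| = |113 − 121| = 8.
DWL = ½ · t · |ΔQ| = ½ · 6 · 8 = $24.

Deadweight loss = $24 million.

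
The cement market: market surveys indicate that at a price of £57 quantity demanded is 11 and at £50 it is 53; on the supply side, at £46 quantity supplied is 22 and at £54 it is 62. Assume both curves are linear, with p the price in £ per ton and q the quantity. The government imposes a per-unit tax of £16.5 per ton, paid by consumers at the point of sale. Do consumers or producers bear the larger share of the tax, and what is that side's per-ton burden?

Producers bear the larger share: £9 per ton.

Demand slope: (53 − 11)/(50 − 57) = -6, so qd = 353 − 6p.
Supply slope: (62 − 22)/(54 − 46) = 5, so qs = 5p − 208.
Before the tax: set 353 − 6p = 5p − 208 → p* = £51, q* = 47.
With the tax collected from consumers, demand (in seller-price terms) shifts: qd = 353 − 6(p + 16.5).
New equilibrium: consumers pay £58.5, producers receive £42, q = 2. (Wedge: pb − ps = 16.5.)
Per-ton burden: consumers £7.5, producers £9.
Producers take the larger share because supply is less price-elastic here (demand slope 6 vs supply slope 5).
The less price-elastic side of the market bears the larger share of a per-unit tax.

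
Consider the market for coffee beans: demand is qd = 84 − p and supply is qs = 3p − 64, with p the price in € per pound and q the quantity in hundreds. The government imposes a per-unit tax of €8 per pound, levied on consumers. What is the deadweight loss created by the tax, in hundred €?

Deadweight loss = €24 hundred.

Without the tax, 84 − p = 3p − 64 gives 4p = 148, so p* = €37 and q* = 47.
With the tax collected from consumers, demand (in seller-price terms) shifts: qd = 84 − (p + 8).
Solving gives q = 41 with consumers paying €43 and producers receiving €35 (the €8 wedge).
Quantity falls by |ΔQ| = |47 − 41| = 6.
DWL = ½ · t · |ΔQ| = ½ · 8 · 6 = €24.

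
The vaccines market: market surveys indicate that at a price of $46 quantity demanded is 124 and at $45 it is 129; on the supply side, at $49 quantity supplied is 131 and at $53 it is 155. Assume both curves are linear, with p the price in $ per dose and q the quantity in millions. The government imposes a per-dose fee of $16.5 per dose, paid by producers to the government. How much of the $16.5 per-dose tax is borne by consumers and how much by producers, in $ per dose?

Demand slope: (129 − 124)/(45 − 46) = -5, so qd = 354 − 5p.
Supply slope: (155 − 131)/(53 − 49) = 6, so qs = 6p − 163.
Without the tax, 354 − 5p = 6p − 163 gives 11p = 517, so p* = $47 and q* = 119.
With the tax collected from producers, supply shifts: qs = 6(p − 16.5) − 163.
Solving gives q = 74 with consumers paying $56 and producers receiving $39.5 (the $16.5 wedge).
Burden on consumers: $9; on producers: $7.5. (They sum to $16.5.)
The less price-elastic side of the market bears the larger share of a per-unit tax.

Consumers bear $9 per dose; producers bear $7.5 per dose.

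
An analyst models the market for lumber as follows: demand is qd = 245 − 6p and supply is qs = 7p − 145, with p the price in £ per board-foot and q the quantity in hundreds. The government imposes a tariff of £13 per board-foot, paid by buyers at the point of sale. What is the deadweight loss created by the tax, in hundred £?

Before the tax: set 245 − 6p = 7p − 145 → p* = £30, q* = 65.
With the tax collected from buyers, demand (in seller-price terms) shifts: qd = 245 − 6(p + 13).
Solving gives q = 23 with buyers paying £37 and suppliers receiving £24 (the £13 wedge).
Quantity falls by |ΔQ| = |65 − 23| = 42.
DWL = ½ · t · |ΔQ| = ½ · 13 · 42 = £273.

Deadweight loss = £273 hundred.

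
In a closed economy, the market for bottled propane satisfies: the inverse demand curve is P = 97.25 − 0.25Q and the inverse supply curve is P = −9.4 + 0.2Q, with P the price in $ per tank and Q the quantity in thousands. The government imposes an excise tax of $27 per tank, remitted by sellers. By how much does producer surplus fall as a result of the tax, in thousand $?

Inverting to Q(P) form: Qd = 389 − 4P; Qs = 5P + 47.
Before the tax: set 389 − 4P = 5P + 47 → P* = $38, Q* = 237.
With the tax collected from sellers, supply shifts: Qs = 5(P − 27) + 47.
New equilibrium: consumers pay $53, sellers receive $26, Q = 177. (Wedge: Pb − Ps = 27.)
ΔPS is the trapezoid between Q = 177 and Q = 237 of height $12: ½ · (237 + 177) · 12 = $2484.

Producer surplus falls by $2484 thousand.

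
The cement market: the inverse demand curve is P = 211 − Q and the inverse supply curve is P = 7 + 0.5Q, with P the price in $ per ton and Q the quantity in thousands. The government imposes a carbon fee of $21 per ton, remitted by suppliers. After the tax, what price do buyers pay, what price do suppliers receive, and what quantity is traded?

Buyers pay $89; suppliers receive $68; quantity = 122.

Inverting to Q(P) form: Qd = 211 − P; Qs = 2P − 14.
Without the tax, 211 − P = 2P − 14 gives 3P = 225, so P* = $75 and Q* = 136.
With the tax collected from suppliers, supply shifts: Qs = 2(P − 21) − 14.
New equilibrium: buyers pay $89, suppliers receive $68, Q = 122. (Wedge: Pb − Ps = 21.)
The less price-elastic side of the market bears the larger share of a per-unit tax.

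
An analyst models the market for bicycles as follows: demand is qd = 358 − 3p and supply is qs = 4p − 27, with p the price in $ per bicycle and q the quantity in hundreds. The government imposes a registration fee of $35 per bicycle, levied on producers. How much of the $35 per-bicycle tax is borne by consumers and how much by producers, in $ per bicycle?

Consumers bear $20 per bicycle; producers bear $15 per bicycle.

Before the tax: set 358 − 3p = 4p − 27 → p* = $55, q* = 193.
With the tax collected from producers, supply shifts: qs = 4(p − 35) − 27.
New equilibrium: consumers pay $75, producers receive $40, q = 133. (Wedge: pb − ps = 35.)
Burden on consumers: $20; on producers: $15. (They sum to $35.)
The less price-elastic side of the market bears the larger share of a per-unit tax.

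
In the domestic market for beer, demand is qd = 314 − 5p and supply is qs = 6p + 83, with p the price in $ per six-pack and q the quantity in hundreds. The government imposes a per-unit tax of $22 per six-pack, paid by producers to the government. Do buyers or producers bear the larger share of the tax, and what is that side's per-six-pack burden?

Buyers bear the larger share: $12 per six-pack.

Before the tax: set 314 − 5p = 6p + 83 → p* = $21, q* = 209.
With the tax collected from producers, supply shifts: qs = 6(p − 22) + 83.
New equilibrium: buyers pay $33, producers receive $11, q = 149. (Wedge: pb − ps = 22.)
Per-six-pack burden: buyers $12, producers $10.
Buyers take the larger share because demand is less price-elastic here (demand slope 5 vs supply slope 6).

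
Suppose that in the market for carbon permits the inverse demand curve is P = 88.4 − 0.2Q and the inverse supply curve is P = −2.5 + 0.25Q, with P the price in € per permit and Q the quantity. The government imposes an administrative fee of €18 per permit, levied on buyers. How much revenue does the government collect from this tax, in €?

Inverting to Q(P) form: Qd = 442 − 5P; Qs = 4P + 10.
Without the tax, 442 − 5P = 4P + 10 gives 9P = 432, so P* = €48 and Q* = 202.
With the tax collected from buyers, demand (in seller-price terms) shifts: Qd = 442 − 5(P + 18).
Solving gives Q = 162 with buyers paying €56 and suppliers receiving €38 (the €18 wedge).
Revenue = t · Q = 18 · 162 = €2916.

Tax revenue = €2916.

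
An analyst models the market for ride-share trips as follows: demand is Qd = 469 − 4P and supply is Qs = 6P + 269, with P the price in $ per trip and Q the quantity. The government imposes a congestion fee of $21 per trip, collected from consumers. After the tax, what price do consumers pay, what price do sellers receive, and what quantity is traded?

Without the tax, 469 − 4P = 6P + 269 gives 10P = 200, so P* = $20 and Q* = 389.
With the tax collected from consumers, demand (in seller-price terms) shifts: Qd = 469 − 4(P + 21).
New equilibrium: consumers pay $32.6, sellers receive $11.6, Q = 338.6. (Wedge: Pb − Ps = 21.)

Consumers pay $32.6; sellers receive $11.6; quantity = 338.6.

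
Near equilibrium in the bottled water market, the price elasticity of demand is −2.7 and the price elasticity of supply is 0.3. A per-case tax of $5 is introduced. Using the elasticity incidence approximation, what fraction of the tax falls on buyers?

Buyers' share ≈ 0.1.

Incidence ratio: buyers' share ≈ εs / (εs + |εd|) = 0.3 / (0.3 + 2.7) = 0.1.
Supply is the less elastic side, so buyers bear the smaller share.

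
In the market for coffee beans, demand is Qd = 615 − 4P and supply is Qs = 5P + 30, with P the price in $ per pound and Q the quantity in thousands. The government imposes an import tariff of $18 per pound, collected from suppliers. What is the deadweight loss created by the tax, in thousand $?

Deadweight loss = $360 thousand.

Without the tax, 615 − 4P = 5P + 30 gives 9P = 585, so P* = $65 and Q* = 355.
With the tax collected from suppliers, supply shifts: Qs = 5(P − 18) + 30.
Solving gives Q = 315 with consumers paying $75 and suppliers receiving $57 (the $18 wedge).
Quantity falls by |ΔQ| = |355 − 315| = 40.
DWL = ½ · t · |ΔQ| = ½ · 18 · 40 = $360.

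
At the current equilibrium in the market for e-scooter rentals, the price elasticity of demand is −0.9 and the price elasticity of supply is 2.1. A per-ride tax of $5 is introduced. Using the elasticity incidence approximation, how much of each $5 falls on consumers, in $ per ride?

Consumers bear ≈ $3.5 per ride.

Incidence ratio: consumers' share ≈ εs / (εs + |εd|) = 2.1 / (2.1 + 0.9) = 0.7.
So consumers bear ≈ 0.7 × $5 = $3.5; suppliers bear $1.5.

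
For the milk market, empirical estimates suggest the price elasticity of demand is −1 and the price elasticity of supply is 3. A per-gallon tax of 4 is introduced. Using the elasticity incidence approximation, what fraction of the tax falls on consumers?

Consumers' share ≈ 0.75.

Incidence ratio: consumers' share ≈ εs / (εs + |εd|) = 3 / (3 + 1) = 0.75.
Supply is the more elastic side, so consumers bear the larger share.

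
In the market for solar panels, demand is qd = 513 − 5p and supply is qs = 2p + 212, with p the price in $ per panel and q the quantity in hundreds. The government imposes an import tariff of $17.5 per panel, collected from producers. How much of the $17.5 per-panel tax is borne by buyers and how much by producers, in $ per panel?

Buyers bear $5 per panel; producers bear $12.5 per panel.

Without the tax, 513 − 5p = 2p + 212 gives 7p = 301, so p* = $43 and q* = 298.
With the tax collected from producers, supply shifts: qs = 2(p − 17.5) + 212.
New equilibrium: buyers pay $48, producers receive $30.5, q = 273. (Wedge: pb − ps = 17.5.)
Burden on buyers: $5; on producers: $12.5. (They sum to $17.5.)
The less price-elastic side of the market bears the larger share of a per-unit tax.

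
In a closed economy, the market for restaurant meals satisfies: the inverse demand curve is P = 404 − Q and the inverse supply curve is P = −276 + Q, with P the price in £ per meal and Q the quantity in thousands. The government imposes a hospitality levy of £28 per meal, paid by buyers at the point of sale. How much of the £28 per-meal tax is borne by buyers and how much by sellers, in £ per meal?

Rewrite in direct form: Qd = 404 − P and Qs = P + 276.
Without the tax, 404 − P = P + 276 gives 2P = 128, so P* = £64 and Q* = 340.
With the tax collected from buyers, demand (in seller-price terms) shifts: Qd = 404 − (P + 28).
Solving gives Q = 326 with buyers paying £78 and sellers receiving £50 (the £28 wedge).
Burden on buyers: £14; on sellers: £14. (They sum to £28.)

Buyers bear £14 per meal; sellers bear £14 per meal.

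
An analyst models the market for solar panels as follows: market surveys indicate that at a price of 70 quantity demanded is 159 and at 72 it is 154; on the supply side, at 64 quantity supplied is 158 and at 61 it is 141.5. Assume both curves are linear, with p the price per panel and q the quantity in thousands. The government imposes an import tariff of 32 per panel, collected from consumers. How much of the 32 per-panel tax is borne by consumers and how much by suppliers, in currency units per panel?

Consumers bear 22 per panel; suppliers bear 10 per panel.

Demand slope: (154 − 159)/(72 − 70) = -2.5, so qd = 334 − 2.5p.
Supply slope: (141.5 − 158)/(61 − 64) = 5.5, so qs = 5.5p − 194.
Before the tax: set 334 − 2.5p = 5.5p − 194 → p* = 66, q* = 169.
With the tax collected from consumers, demand (in seller-price terms) shifts: qd = 334 − 2.5(p + 32).
Solving gives q = 114 with consumers paying 88 and suppliers receiving 56 (the 32 wedge).
Burden on consumers: 22; on suppliers: 10. (They sum to 32.)
The less price-elastic side of the market bears the larger share of a per-unit tax.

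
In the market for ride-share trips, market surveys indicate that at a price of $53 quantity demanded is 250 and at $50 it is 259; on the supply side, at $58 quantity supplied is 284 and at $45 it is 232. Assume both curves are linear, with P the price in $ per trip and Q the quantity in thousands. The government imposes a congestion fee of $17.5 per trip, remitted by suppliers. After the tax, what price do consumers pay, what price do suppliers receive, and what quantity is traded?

Consumers pay $61; suppliers receive $43.5; quantity = 226.

Demand slope: (259 − 250)/(50 − 53) = -3, so Qd = 409 − 3P.
Supply slope: (232 − 284)/(45 − 58) = 4, so Qs = 4P + 52.
Without the tax, 409 − 3P = 4P + 52 gives 7P = 357, so P* = $51 and Q* = 256.
With the tax collected from suppliers, supply shifts: Qs = 4(P − 17.5) + 52.
New equilibrium: consumers pay $61, suppliers receive $43.5, Q = 226. (Wedge: Pb − Ps = 17.5.)
The less price-elastic side of the market bears the larger share of a per-unit tax.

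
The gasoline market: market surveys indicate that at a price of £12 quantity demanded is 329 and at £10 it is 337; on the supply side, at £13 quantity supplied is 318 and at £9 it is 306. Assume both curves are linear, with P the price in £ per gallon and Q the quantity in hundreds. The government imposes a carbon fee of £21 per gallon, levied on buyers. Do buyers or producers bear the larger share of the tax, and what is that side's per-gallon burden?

Producers bear the larger share: £12 per gallon.

Demand slope: (337 − 329)/(10 − 12) = -4, so Qd = 377 − 4P.
Supply slope: (306 − 318)/(9 − 13) = 3, so Qs = 3P + 279.
Without the tax, 377 − 4P = 3P + 279 gives 7P = 98, so P* = £14 and Q* = 321.
With the tax collected from buyers, demand (in seller-price terms) shifts: Qd = 377 − 4(P + 21).
New equilibrium: buyers pay £23, producers receive £2, Q = 285. (Wedge: Pb − Ps = 21.)
Per-gallon burden: buyers £9, producers £12.
Producers take the larger share because supply is less price-elastic here (demand slope 4 vs supply slope 3).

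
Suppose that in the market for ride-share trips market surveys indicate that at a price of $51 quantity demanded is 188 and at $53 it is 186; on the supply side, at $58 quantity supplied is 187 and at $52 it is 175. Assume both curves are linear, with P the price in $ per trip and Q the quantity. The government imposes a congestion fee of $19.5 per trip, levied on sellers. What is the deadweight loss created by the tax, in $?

Demand slope: (186 − 188)/(53 − 51) = -1, so Qd = 239 − P.
Supply slope: (175 − 187)/(52 − 58) = 2, so Qs = 2P + 71.
Before the tax: set 239 − P = 2P + 71 → P* = $56, Q* = 183.
With the tax collected from sellers, supply shifts: Qs = 2(P − 19.5) + 71.
Solving gives Q = 170 with buyers paying $69 and sellers receiving $49.5 (the $19.5 wedge).
Quantity falls by |ΔQ| = |183 − 170| = 13.
DWL = ½ · t · |ΔQ| = ½ · 19.5 · 13 = $126.75.

Deadweight loss = $126.75.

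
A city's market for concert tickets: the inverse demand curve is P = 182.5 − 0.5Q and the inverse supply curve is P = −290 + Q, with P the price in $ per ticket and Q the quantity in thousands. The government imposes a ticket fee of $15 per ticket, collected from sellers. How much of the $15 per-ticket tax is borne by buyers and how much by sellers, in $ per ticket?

Inverting to Q(P) form: Qd = 365 − 2P; Qs = P + 290.
Without the tax, 365 − 2P = P + 290 gives 3P = 75, so P* = $25 and Q* = 315.
With the tax collected from sellers, supply shifts: Qs = (P − 15) + 290.
Solving gives Q = 305 with buyers paying $30 and sellers receiving $15 (the $15 wedge).
Burden on buyers: $5; on sellers: $10. (They sum to $15.)

Buyers bear $5 per ticket; sellers bear $10 per ticket.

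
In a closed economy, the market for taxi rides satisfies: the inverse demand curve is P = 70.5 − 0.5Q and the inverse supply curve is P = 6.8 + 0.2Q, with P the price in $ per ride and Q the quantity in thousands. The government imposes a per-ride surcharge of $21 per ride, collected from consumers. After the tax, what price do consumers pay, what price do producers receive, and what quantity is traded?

Rewrite in direct form: Qd = 141 − 2P and Qs = 5P − 34.
Without the tax, 141 − 2P = 5P − 34 gives 7P = 175, so P* = $25 and Q* = 91.
With the tax collected from consumers, demand (in seller-price terms) shifts: Qd = 141 − 2(P + 21).
New equilibrium: consumers pay $40, producers receive $19, Q = 61. (Wedge: Pb − Ps = 21.)
The less price-elastic side of the market bears the larger share of a per-unit tax.

Consumers pay $40; producers receive $19; quantity = 61.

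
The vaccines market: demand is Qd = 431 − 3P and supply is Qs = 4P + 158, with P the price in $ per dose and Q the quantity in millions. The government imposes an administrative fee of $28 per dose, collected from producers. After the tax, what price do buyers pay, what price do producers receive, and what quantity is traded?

Buyers pay $55; producers receive $27; quantity = 266.

Without the tax, 431 − 3P = 4P + 158 gives 7P = 273, so P* = $39 and Q* = 314.
With the tax collected from producers, supply shifts: Qs = 4(P − 28) + 158.
Solving gives Q = 266 with buyers paying $55 and producers receiving $27 (the $28 wedge).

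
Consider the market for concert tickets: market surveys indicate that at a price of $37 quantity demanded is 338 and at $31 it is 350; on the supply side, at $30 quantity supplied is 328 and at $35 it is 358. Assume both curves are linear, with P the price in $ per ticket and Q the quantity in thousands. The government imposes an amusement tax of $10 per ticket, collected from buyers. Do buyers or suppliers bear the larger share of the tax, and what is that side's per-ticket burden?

Demand slope: (350 − 338)/(31 − 37) = -2, so Qd = 412 − 2P.
Supply slope: (358 − 328)/(35 − 30) = 6, so Qs = 6P + 148.
Before the tax: set 412 − 2P = 6P + 148 → P* = $33, Q* = 346.
With the tax collected from buyers, demand (in seller-price terms) shifts: Qd = 412 − 2(P + 10).
New equilibrium: buyers pay $40.5, suppliers receive $30.5, Q = 331. (Wedge: Pb − Ps = 10.)
Per-ticket burden: buyers $7.5, suppliers $2.5.
Buyers take the larger share because demand is less price-elastic here (demand slope 2 vs supply slope 6).

Buyers bear the larger share: $7.5 per ticket.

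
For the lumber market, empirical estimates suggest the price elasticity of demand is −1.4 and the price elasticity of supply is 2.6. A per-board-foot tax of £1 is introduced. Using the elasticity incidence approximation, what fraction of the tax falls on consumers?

Incidence ratio: consumers' share ≈ εs / (εs + |εd|) = 2.6 / (2.6 + 1.4) = 0.65.
Supply is the more elastic side, so consumers bear the larger share.

Consumers' share ≈ 0.65.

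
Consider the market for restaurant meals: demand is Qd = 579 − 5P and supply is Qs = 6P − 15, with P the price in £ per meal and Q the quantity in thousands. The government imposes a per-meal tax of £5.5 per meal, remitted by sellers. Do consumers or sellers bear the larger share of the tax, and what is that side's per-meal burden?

Consumers bear the larger share: £3 per meal.

Without the tax, 579 − 5P = 6P − 15 gives 11P = 594, so P* = £54 and Q* = 309.
With the tax collected from sellers, supply shifts: Qs = 6(P − 5.5) − 15.
New equilibrium: consumers pay £57, sellers receive £51.5, Q = 294. (Wedge: Pb − Ps = 5.5.)
Per-meal burden: consumers £3, sellers £2.5.
Consumers take the larger share because demand is less price-elastic here (demand slope 5 vs supply slope 6).
The less price-elastic side of the market bears the larger share of a per-unit tax.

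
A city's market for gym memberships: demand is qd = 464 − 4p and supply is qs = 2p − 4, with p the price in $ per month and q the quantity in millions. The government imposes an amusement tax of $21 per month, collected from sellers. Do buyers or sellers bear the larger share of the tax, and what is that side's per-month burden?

Sellers bear the larger share: $14 per month.

Without the tax, 464 − 4p = 2p − 4 gives 6p = 468, so p* = $78 and q* = 152.
With the tax collected from sellers, supply shifts: qs = 2(p − 21) − 4.
Solving gives q = 124 with buyers paying $85 and sellers receiving $64 (the $21 wedge).
Per-month burden: buyers $7, sellers $14.
Sellers take the larger share because supply is less price-elastic here (demand slope 4 vs supply slope 2).
The less price-elastic side of the market bears the larger share of a per-unit tax.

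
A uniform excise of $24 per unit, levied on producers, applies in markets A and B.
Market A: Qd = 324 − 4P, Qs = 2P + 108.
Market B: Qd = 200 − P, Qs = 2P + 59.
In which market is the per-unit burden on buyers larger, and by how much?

Market A: pre-tax P* = $36, Q* = 180; post-tax Q = 148; per-unit burden on buyers = $8.
Market B: pre-tax P* = $47, Q* = 153; post-tax Q = 137; per-unit burden on buyers = $16.
Difference: $8 vs $16 → market B is larger by $8.

Market B, by $8.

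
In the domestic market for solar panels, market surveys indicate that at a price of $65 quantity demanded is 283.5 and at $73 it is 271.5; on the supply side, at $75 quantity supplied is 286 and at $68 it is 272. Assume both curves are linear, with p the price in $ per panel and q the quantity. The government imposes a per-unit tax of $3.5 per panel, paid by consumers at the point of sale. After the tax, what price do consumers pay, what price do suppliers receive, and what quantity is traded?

Consumers pay $72; suppliers receive $68.5; quantity = 273.

Demand slope: (271.5 − 283.5)/(73 − 65) = -1.5, so qd = 381 − 1.5p.
Supply slope: (272 − 286)/(68 − 75) = 2, so qs = 2p + 136.
Without the tax, 381 − 1.5p = 2p + 136 gives 3.5p = 245, so p* = $70 and q* = 276.
With the tax collected from consumers, demand (in seller-price terms) shifts: qd = 381 − 1.5(p + 3.5).
New equilibrium: consumers pay $72, suppliers receive $68.5, q = 273. (Wedge: pb − ps = 3.5.)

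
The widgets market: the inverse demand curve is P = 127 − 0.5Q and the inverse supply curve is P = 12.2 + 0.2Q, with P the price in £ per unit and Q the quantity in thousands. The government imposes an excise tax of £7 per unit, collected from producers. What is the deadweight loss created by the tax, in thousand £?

Deadweight loss = £35 thousand.

Inverting to Q(P) form: Qd = 254 − 2P; Qs = 5P − 61.
Before the tax: set 254 − 2P = 5P − 61 → P* = £45, Q* = 164.
With the tax collected from producers, supply shifts: Qs = 5(P − 7) − 61.
New equilibrium: buyers pay £50, producers receive £43, Q = 154. (Wedge: Pb − Ps = 7.)
Quantity falls by |ΔQ| = |164 − 154| = 10.
DWL = ½ · t · |ΔQ| = ½ · 7 · 10 = £35.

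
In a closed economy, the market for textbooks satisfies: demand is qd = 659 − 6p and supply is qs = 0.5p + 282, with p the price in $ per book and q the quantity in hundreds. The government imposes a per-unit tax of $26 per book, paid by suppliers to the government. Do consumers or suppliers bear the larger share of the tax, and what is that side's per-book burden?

Suppliers bear the larger share: $24 per book.

Before the tax: set 659 − 6p = 0.5p + 282 → p* = $58, q* = 311.
With the tax collected from suppliers, supply shifts: qs = 0.5(p − 26) + 282.
Solving gives q = 299 with consumers paying $60 and suppliers receiving $34 (the $26 wedge).
Per-book burden: consumers $2, suppliers $24.
Suppliers take the larger share because supply is less price-elastic here (demand slope 6 vs supply slope 0.5).
The less price-elastic side of the market bears the larger share of a per-unit tax.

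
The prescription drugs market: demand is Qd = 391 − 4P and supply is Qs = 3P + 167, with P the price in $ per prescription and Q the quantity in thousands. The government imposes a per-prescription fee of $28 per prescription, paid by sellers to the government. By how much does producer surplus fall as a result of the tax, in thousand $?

Before the tax: set 391 − 4P = 3P + 167 → P* = $32, Q* = 263.
With the tax collected from sellers, supply shifts: Qs = 3(P − 28) + 167.
New equilibrium: buyers pay $44, sellers receive $16, Q = 215. (Wedge: Pb − Ps = 28.)
ΔPS is the trapezoid between Q = 215 and Q = 263 of height $16: ½ · (263 + 215) · 16 = $3824.

Producer surplus falls by $3824 thousand.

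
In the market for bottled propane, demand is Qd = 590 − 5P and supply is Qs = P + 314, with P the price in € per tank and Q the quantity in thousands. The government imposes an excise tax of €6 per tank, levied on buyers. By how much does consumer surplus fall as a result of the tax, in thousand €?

Consumer surplus falls by €357.5 thousand.

Before the tax: set 590 − 5P = P + 314 → P* = €46, Q* = 360.
With the tax collected from buyers, demand (in seller-price terms) shifts: Qd = 590 − 5(P + 6).
Solving gives Q = 355 with buyers paying €47 and suppliers receiving €41 (the €6 wedge).
ΔCS is the trapezoid between Q = 355 and Q = 360 of height €1: ½ · (360 + 355) · 1 = €357.5.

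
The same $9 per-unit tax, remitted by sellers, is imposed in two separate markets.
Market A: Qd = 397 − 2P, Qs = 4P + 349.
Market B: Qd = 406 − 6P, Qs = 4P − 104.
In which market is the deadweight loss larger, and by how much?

Market A: pre-tax P* = $8, Q* = 381; post-tax Q = 369; deadweight loss = $54.
Market B: pre-tax P* = $51, Q* = 100; post-tax Q = 78.4; deadweight loss = $97.2.
Difference: $54 vs $97.2 → market B is larger by $43.2.

Market B, by $43.2.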